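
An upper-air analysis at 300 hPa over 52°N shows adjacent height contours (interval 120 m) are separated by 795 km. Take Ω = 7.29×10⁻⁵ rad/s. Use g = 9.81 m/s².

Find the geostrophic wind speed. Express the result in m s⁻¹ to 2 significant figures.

Coriolis parameter at 52°N:
f = 2Ω sin φ = 2 × 7.29×10⁻⁵ × sin 52° = 1.15×10⁻⁴ s⁻¹
Height gradient: |∂Z/∂n| = 120 m / 795000 m = 1.51×10⁻⁴
On a pressure surface, geostrophic balance gives V_g = (g/f)|∂Z/∂n|:
V_g = 9.81 × 1.51×10⁻⁴ / 1.15×10⁻⁴ = 12.9 m/s

13 m s⁻¹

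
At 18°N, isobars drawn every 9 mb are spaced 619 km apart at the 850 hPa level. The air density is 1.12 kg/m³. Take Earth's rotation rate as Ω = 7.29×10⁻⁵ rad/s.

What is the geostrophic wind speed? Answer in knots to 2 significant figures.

56 knots

Coriolis parameter at 18°N:
f = 2Ω sin φ = 2 × 7.29×10⁻⁵ × sin 18° = 4.51×10⁻⁵ s⁻¹
Pressure gradient: |∂P/∂n| = 900 Pa / 619000 m = 1.45×10⁻³ Pa/m
Geostrophic balance (pressure-gradient force = Coriolis force):
V_g = (1/(fρ)) |∂P/∂n| = 1.45×10⁻³ / (4.51×10⁻⁵ × 1.12) = 28.8 m/s
Converting: 28.8 m/s × 1.944 = 56 knots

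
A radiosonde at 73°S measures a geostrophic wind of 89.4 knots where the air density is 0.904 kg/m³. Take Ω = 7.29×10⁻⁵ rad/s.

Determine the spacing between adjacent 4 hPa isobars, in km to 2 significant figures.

Coriolis parameter at 73°S:
f = 2Ω sin φ = 2 × 7.29×10⁻⁵ × sin 73° = 1.39×10⁻⁴ s⁻¹
Wind speed in SI: 89.4 knots = 46.0 m/s
Geostrophic balance rearranged: |∂P/∂n| = f ρ V_g
|∂P/∂n| = 1.39×10⁻⁴ × 0.904 × 46.0 = 5.80×10⁻³ Pa/m
Isobar spacing: Δn = ΔP/|∂P/∂n| = 400 Pa / 5.80×10⁻³ Pa/m = 69002 m ≈ 69 km

69 km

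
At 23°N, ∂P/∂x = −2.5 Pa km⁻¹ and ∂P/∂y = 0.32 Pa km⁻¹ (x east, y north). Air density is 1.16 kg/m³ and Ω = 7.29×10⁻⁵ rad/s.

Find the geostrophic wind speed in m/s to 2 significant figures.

38 m/s

Coriolis parameter at 23°N:
f = 2Ω sin φ = 2 × 7.29×10⁻⁵ × sin 23° = 5.70×10⁻⁵ s⁻¹
Component geostrophic relations (x east, y north):
u_g = −(1/(fρ)) ∂P/∂y,  v_g = (1/(fρ)) ∂P/∂x
u_g = −(0.32×10⁻³)/(5.70×10⁻⁵ × 1.16) = −4.84 m/s;  v_g = (−2.5×10⁻³)/(5.70×10⁻⁵ × 1.16) = −37.8 m/s
|V_g| = √(u_g² + v_g²) = 38.1 m/s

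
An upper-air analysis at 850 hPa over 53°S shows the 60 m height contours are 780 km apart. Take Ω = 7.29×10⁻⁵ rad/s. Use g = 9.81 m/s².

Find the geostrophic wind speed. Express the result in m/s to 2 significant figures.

Coriolis parameter at 53°S:
f = 2Ω sin φ = 2 × 7.29×10⁻⁵ × sin 53° = 1.16×10⁻⁴ s⁻¹
Height gradient: |∂Z/∂n| = 60 m / 780000 m = 7.69×10⁻⁵
On a pressure surface, geostrophic balance gives V_g = (g/f)|∂Z/∂n|:
V_g = 9.81 × 7.69×10⁻⁵ / 1.16×10⁻⁴ = 6.48 m/s

6.5 m/s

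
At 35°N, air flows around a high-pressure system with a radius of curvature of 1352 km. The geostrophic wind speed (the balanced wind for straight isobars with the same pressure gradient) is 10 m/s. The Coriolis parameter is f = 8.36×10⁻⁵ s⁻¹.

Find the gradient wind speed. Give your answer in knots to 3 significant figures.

21.6 knots

Around a high, pressure-gradient force acts outward with centrifugal, so Coriolis balances both:
fV = (1/ρ)|∂P/∂n| + V²/R  →  V² − fR·V + fR·V_g = 0
With fR = 8.36×10⁻⁵ × 1352×10³ m = 113 m/s:
V = [fR − √((fR)² − 4 fR V_g)]/2 = [113 − √(113² − 4×113×10)]/2 = 11.1 m/s
Supergeostrophic (V > V_g = 10 m/s), as expected around a high.
Converting: 11.1 m/s × 1.944 = 21.6 knots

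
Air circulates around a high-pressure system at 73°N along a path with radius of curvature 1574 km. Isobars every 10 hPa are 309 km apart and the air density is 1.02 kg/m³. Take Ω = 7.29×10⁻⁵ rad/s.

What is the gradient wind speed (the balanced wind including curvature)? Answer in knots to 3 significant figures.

50.1 knots

Coriolis parameter at 73°N:
f = 2Ω sin φ = 2 × 7.29×10⁻⁵ × sin 73° = 1.39×10⁻⁴ s⁻¹
Pressure gradient: |∂P/∂n| = 1000 Pa / 309000 m = 3.24×10⁻³ Pa/m
Geostrophic speed: V_g = |∂P/∂n|/(fρ) = 3.24×10⁻³/(1.39×10⁻⁴ × 1.02) = 22.8 m/s
Around a high, pressure-gradient force acts outward with centrifugal, so Coriolis balances both:
fV = (1/ρ)|∂P/∂n| + V²/R  →  V² − fR·V + fR·V_g = 0
With fR = 1.39×10⁻⁴ × 1574×10³ m = 219 m/s:
V = [fR − √((fR)² − 4 fR V_g)]/2 = [219 − √(219² − 4×219×22.8)]/2 = 25.8 m/s
Supergeostrophic (V > V_g = 22.8 m/s), as expected around a high.
Converting: 25.8 m/s × 1.944 = 50.1 knots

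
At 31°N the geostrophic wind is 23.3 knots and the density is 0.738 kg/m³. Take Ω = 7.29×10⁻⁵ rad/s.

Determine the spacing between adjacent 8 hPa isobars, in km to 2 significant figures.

Coriolis parameter at 31°N:
f = 2Ω sin φ = 2 × 7.29×10⁻⁵ × sin 31° = 7.51×10⁻⁵ s⁻¹
Wind speed in SI: 23.3 knots = 12.0 m/s
Geostrophic balance rearranged: |∂P/∂n| = f ρ V_g
|∂P/∂n| = 7.51×10⁻⁵ × 0.738 × 12.0 = 6.64×10⁻⁴ Pa/m
Isobar spacing: Δn = ΔP/|∂P/∂n| = 800 Pa / 6.64×10⁻⁴ Pa/m = 1204322 m ≈ 1200 km

1200 km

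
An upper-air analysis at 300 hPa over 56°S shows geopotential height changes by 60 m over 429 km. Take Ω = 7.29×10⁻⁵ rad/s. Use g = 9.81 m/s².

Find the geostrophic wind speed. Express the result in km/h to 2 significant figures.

41 km/h

Coriolis parameter at 56°S:
f = 2Ω sin φ = 2 × 7.29×10⁻⁵ × sin 56° = 1.21×10⁻⁴ s⁻¹
Height gradient: |∂Z/∂n| = 60 m / 429000 m = 1.40×10⁻⁴
On a pressure surface, geostrophic balance gives V_g = (g/f)|∂Z/∂n|:
V_g = 9.81 × 1.40×10⁻⁴ / 1.21×10⁻⁴ = 11.4 m/s
Converting: 11.4 m/s × 3.6 = 41 km/h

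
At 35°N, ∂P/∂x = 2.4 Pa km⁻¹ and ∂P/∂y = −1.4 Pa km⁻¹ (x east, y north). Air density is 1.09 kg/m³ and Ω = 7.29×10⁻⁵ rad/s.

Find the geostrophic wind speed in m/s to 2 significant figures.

Coriolis parameter at 35°N:
f = 2Ω sin φ = 2 × 7.29×10⁻⁵ × sin 35° = 8.36×10⁻⁵ s⁻¹
Component geostrophic relations (x east, y north):
u_g = −(1/(fρ)) ∂P/∂y,  v_g = (1/(fρ)) ∂P/∂x
u_g = −(−1.4×10⁻³)/(8.36×10⁻⁵ × 1.09) = 15.4 m/s;  v_g = (2.4×10⁻³)/(8.36×10⁻⁵ × 1.09) = 26.3 m/s
|V_g| = √(u_g² + v_g²) = 30.5 m/s

30 m/s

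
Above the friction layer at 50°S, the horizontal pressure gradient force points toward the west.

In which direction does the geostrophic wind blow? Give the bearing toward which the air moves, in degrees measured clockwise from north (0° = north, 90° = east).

The pressure-gradient force points toward the west (bearing 270°).
Geostrophic balance: in the Southern Hemisphere the Coriolis force deflects motion to the left, so the geostrophic wind blows 90° to the left of the pressure-gradient force (low pressure on the right).
Rotating 270° by 90° counterclockwise gives 180° — the wind blows toward the south.

180°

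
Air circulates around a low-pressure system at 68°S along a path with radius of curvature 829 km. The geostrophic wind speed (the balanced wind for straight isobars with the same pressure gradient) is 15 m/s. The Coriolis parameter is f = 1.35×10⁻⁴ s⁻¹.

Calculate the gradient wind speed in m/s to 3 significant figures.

13.4 m/s

Around a low, centrifugal force acts outward with Coriolis, so pressure-gradient force balances both:
(1/ρ)|∂P/∂n| = fV + V²/R  →  V² + fR·V − fR·V_g = 0
With fR = 1.35×10⁻⁴ × 829×10³ m = 112 m/s:
V = [−fR + √((fR)² + 4 fR V_g)]/2 = [−112 + √(112² + 4×112×15)]/2 = 13.4 m/s
Subgeostrophic (V < V_g = 15 m/s), as expected around a low.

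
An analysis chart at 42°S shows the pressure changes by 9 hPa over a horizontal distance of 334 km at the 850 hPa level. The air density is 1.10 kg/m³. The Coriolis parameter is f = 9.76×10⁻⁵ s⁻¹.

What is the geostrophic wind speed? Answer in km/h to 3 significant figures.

Pressure gradient: |∂P/∂n| = 900 Pa / 334000 m = 2.69×10⁻³ Pa/m
Geostrophic balance (pressure-gradient force = Coriolis force):
V_g = (1/(fρ)) |∂P/∂n| = 2.69×10⁻³ / (9.76×10⁻⁵ × 1.10) = 25.1 m/s
Converting: 25.1 m/s × 3.6 = 90.4 km/h

90.4 km/h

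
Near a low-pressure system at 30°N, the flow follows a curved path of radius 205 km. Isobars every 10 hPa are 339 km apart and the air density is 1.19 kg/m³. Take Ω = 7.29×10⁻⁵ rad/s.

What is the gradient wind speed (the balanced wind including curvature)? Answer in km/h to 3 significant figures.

Coriolis parameter at 30°N:
f = 2Ω sin φ = 2 × 7.29×10⁻⁵ × sin 30° = 7.29×10⁻⁵ s⁻¹
Pressure gradient: |∂P/∂n| = 1000 Pa / 339000 m = 2.95×10⁻³ Pa/m
Geostrophic speed: V_g = |∂P/∂n|/(fρ) = 2.95×10⁻³/(7.29×10⁻⁵ × 1.19) = 34.0 m/s
Around a low, centrifugal force acts outward with Coriolis, so pressure-gradient force balances both:
(1/ρ)|∂P/∂n| = fV + V²/R  →  V² + fR·V − fR·V_g = 0
With fR = 7.29×10⁻⁵ × 205×10³ m = 14.9 m/s:
V = [−fR + √((fR)² + 4 fR V_g)]/2 = [−14.9 + √(14.9² + 4×14.9×34)]/2 = 16.3 m/s
Subgeostrophic (V < V_g = 34 m/s), as expected around a low.
Converting: 16.3 m/s × 3.6 = 58.6 km/h

58.6 km/h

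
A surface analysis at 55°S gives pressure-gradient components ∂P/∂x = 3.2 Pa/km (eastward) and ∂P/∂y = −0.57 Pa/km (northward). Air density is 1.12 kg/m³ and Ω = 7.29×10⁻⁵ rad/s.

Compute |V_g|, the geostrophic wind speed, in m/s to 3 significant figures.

Coriolis parameter at 55°S:
f = 2Ω sin φ = 2 × 7.29×10⁻⁵ × sin 55° = 1.19×10⁻⁴ s⁻¹
In the Southern Hemisphere f is negative: f = −1.19×10⁻⁴ s⁻¹.
Component geostrophic relations (x east, y north):
u_g = −(1/(fρ)) ∂P/∂y,  v_g = (1/(fρ)) ∂P/∂x
u_g = −(−0.57×10⁻³)/(−1.19×10⁻⁴ × 1.12) = −4.26 m/s;  v_g = (3.2×10⁻³)/(−1.19×10⁻⁴ × 1.12) = −23.9 m/s
|V_g| = √(u_g² + v_g²) = 24.3 m/s

24.3 m/s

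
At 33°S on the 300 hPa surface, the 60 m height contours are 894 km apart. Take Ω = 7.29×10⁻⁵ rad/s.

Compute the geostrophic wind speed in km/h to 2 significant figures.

Coriolis parameter at 33°S:
f = 2Ω sin φ = 2 × 7.29×10⁻⁵ × sin 33° = 7.94×10⁻⁵ s⁻¹
Height gradient: |∂Z/∂n| = 60 m / 894000 m = 6.71×10⁻⁵
On a pressure surface, geostrophic balance gives V_g = (g/f)|∂Z/∂n|:
V_g = 9.81 × 6.71×10⁻⁵ / 7.94×10⁻⁵ = 8.29 m/s
Converting: 8.29 m/s × 3.6 = 30 km/h

30 km/h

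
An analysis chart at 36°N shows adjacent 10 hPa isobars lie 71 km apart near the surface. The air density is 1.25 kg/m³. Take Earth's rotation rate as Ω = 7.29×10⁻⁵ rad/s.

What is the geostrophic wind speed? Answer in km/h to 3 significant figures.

Coriolis parameter at 36°N:
f = 2Ω sin φ = 2 × 7.29×10⁻⁵ × sin 36° = 8.57×10⁻⁵ s⁻¹
Pressure gradient: |∂P/∂n| = 1000 Pa / 71000 m = 1.41×10⁻² Pa/m
Geostrophic balance (pressure-gradient force = Coriolis force):
V_g = (1/(fρ)) |∂P/∂n| = 1.41×10⁻² / (8.57×10⁻⁵ × 1.25) = 131 m/s
Converting: 131 m/s × 3.6 = 473 km/h

473 km/h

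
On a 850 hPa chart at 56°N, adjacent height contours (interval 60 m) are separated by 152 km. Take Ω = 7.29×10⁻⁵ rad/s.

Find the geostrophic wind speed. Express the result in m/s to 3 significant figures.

32.0 m/s

Coriolis parameter at 56°N:
f = 2Ω sin φ = 2 × 7.29×10⁻⁵ × sin 56° = 1.21×10⁻⁴ s⁻¹
Height gradient: |∂Z/∂n| = 60 m / 152000 m = 3.95×10⁻⁴
On a pressure surface, geostrophic balance gives V_g = (g/f)|∂Z/∂n|:
V_g = 9.81 × 3.95×10⁻⁴ / 1.21×10⁻⁴ = 32.0 m/s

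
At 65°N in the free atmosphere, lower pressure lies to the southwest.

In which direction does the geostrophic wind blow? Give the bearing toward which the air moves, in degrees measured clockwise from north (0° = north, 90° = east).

315°

The pressure-gradient force points toward the southwest (bearing 225°).
Geostrophic balance: in the Northern Hemisphere the Coriolis force deflects motion to the right, so the geostrophic wind blows 90° to the right of the pressure-gradient force (low pressure on the left).
Rotating 225° by 90° clockwise gives 315° — the wind blows toward the northwest.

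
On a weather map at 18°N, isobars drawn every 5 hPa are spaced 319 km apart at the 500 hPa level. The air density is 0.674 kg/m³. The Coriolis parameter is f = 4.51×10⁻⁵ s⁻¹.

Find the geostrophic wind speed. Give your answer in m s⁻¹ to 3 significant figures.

Pressure gradient: |∂P/∂n| = 500 Pa / 319000 m = 1.57×10⁻³ Pa/m
Geostrophic balance (pressure-gradient force = Coriolis force):
V_g = (1/(fρ)) |∂P/∂n| = 1.57×10⁻³ / (4.51×10⁻⁵ × 0.674) = 51.6 m/s

51.6 m s⁻¹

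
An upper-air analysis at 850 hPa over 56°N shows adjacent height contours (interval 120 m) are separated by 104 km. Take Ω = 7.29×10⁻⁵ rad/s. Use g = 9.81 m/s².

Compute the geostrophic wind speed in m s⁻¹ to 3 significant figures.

Coriolis parameter at 56°N:
f = 2Ω sin φ = 2 × 7.29×10⁻⁵ × sin 56° = 1.21×10⁻⁴ s⁻¹
Height gradient: |∂Z/∂n| = 120 m / 104000 m = 1.15×10⁻³
On a pressure surface, geostrophic balance gives V_g = (g/f)|∂Z/∂n|:
V_g = 9.81 × 1.15×10⁻³ / 1.21×10⁻⁴ = 93.6 m/s

93.6 m s⁻¹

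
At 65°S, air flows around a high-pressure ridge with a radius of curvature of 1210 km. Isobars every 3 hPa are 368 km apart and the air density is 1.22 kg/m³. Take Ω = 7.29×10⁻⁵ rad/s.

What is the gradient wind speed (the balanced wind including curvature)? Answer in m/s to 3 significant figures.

5.23 m/s

Coriolis parameter at 65°S:
f = 2Ω sin φ = 2 × 7.29×10⁻⁵ × sin 65° = 1.32×10⁻⁴ s⁻¹
Pressure gradient: |∂P/∂n| = 300 Pa / 368000 m = 8.15×10⁻⁴ Pa/m
Geostrophic speed: V_g = |∂P/∂n|/(fρ) = 8.15×10⁻⁴/(1.32×10⁻⁴ × 1.22) = 5.06 m/s
Around a high, pressure-gradient force acts outward with centrifugal, so Coriolis balances both:
fV = (1/ρ)|∂P/∂n| + V²/R  →  V² − fR·V + fR·V_g = 0
With fR = 1.32×10⁻⁴ × 1210×10³ m = 160 m/s:
V = [fR − √((fR)² − 4 fR V_g)]/2 = [160 − √(160² − 4×160×5.06)]/2 = 5.23 m/s
Supergeostrophic (V > V_g = 5.06 m/s), as expected around a high.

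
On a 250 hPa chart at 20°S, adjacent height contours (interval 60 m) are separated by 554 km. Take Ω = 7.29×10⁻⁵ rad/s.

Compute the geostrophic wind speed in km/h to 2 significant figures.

77 km/h

Coriolis parameter at 20°S:
f = 2Ω sin φ = 2 × 7.29×10⁻⁵ × sin 20° = 4.99×10⁻⁵ s⁻¹
Height gradient: |∂Z/∂n| = 60 m / 554000 m = 1.08×10⁻⁴
On a pressure surface, geostrophic balance gives V_g = (g/f)|∂Z/∂n|:
V_g = 9.81 × 1.08×10⁻⁴ / 4.99×10⁻⁵ = 21.3 m/s
Converting: 21.3 m/s × 3.6 = 77 km/h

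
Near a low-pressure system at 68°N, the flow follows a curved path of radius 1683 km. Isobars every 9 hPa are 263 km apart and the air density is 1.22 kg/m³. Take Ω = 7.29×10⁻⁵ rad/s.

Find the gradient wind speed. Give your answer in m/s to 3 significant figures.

19.1 m/s

Coriolis parameter at 68°N:
f = 2Ω sin φ = 2 × 7.29×10⁻⁵ × sin 68° = 1.35×10⁻⁴ s⁻¹
Pressure gradient: |∂P/∂n| = 900 Pa / 263000 m = 3.42×10⁻³ Pa/m
Geostrophic speed: V_g = |∂P/∂n|/(fρ) = 3.42×10⁻³/(1.35×10⁻⁴ × 1.22) = 20.7 m/s
Around a low, centrifugal force acts outward with Coriolis, so pressure-gradient force balances both:
(1/ρ)|∂P/∂n| = fV + V²/R  →  V² + fR·V − fR·V_g = 0
With fR = 1.35×10⁻⁴ × 1683×10³ m = 228 m/s:
V = [−fR + √((fR)² + 4 fR V_g)]/2 = [−228 + √(228² + 4×228×20.7)]/2 = 19.1 m/s
Subgeostrophic (V < V_g = 20.7 m/s), as expected around a low.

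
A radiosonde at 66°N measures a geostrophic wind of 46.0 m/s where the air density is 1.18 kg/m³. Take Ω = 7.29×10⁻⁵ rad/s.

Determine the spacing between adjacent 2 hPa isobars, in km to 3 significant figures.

27.7 km

Coriolis parameter at 66°N:
f = 2Ω sin φ = 2 × 7.29×10⁻⁵ × sin 66° = 1.33×10⁻⁴ s⁻¹
Geostrophic balance rearranged: |∂P/∂n| = f ρ V_g
|∂P/∂n| = 1.33×10⁻⁴ × 1.18 × 46.0 = 7.23×10⁻³ Pa/m
Isobar spacing: Δn = ΔP/|∂P/∂n| = 200 Pa / 7.23×10⁻³ Pa/m = 27663 m ≈ 27.7 km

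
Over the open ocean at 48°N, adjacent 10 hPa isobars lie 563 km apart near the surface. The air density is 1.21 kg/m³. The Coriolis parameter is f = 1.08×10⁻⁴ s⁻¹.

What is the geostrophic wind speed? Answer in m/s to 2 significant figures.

14 m/s

Pressure gradient: |∂P/∂n| = 1000 Pa / 563000 m = 1.78×10⁻³ Pa/m
Geostrophic balance (pressure-gradient force = Coriolis force):
V_g = (1/(fρ)) |∂P/∂n| = 1.78×10⁻³ / (1.08×10⁻⁴ × 1.21) = 13.6 m/s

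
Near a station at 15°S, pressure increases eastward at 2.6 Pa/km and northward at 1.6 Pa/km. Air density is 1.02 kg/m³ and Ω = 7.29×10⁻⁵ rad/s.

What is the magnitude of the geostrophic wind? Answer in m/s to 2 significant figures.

Coriolis parameter at 15°S:
f = 2Ω sin φ = 2 × 7.29×10⁻⁵ × sin 15° = 3.77×10⁻⁵ s⁻¹
In the Southern Hemisphere f is negative: f = −3.77×10⁻⁵ s⁻¹.
Component geostrophic relations (x east, y north):
u_g = −(1/(fρ)) ∂P/∂y,  v_g = (1/(fρ)) ∂P/∂x
u_g = −(1.6×10⁻³)/(−3.77×10⁻⁵ × 1.02) = 41.6 m/s;  v_g = (2.6×10⁻³)/(−3.77×10⁻⁵ × 1.02) = −67.5 m/s
|V_g| = √(u_g² + v_g²) = 79.3 m/s

79 m/s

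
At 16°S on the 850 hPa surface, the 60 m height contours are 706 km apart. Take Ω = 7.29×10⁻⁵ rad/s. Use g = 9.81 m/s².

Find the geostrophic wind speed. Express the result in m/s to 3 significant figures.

Coriolis parameter at 16°S:
f = 2Ω sin φ = 2 × 7.29×10⁻⁵ × sin 16° = 4.02×10⁻⁵ s⁻¹
Height gradient: |∂Z/∂n| = 60 m / 706000 m = 8.50×10⁻⁵
On a pressure surface, geostrophic balance gives V_g = (g/f)|∂Z/∂n|:
V_g = 9.81 × 8.50×10⁻⁵ / 4.02×10⁻⁵ = 20.7 m/s

20.7 m/s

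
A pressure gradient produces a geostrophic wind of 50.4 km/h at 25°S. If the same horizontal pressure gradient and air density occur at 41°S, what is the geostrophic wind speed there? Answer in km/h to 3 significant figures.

With the same pressure gradient and density, V_g ∝ 1/f ∝ 1/sin φ.
V₂ = V₁ · sin φ₁ / sin φ₂ = 50.4 × sin 25° / sin 41°
V₂ = 50.4 × 0.4226/0.6561 = 32.5 km/h

32.5 km/h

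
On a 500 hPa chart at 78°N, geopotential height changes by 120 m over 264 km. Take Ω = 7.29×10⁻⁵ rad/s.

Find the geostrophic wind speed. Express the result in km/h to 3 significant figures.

Coriolis parameter at 78°N:
f = 2Ω sin φ = 2 × 7.29×10⁻⁵ × sin 78° = 1.43×10⁻⁴ s⁻¹
Height gradient: |∂Z/∂n| = 120 m / 264000 m = 4.55×10⁻⁴
On a pressure surface, geostrophic balance gives V_g = (g/f)|∂Z/∂n|:
V_g = 9.81 × 4.55×10⁻⁴ / 1.43×10⁻⁴ = 31.3 m/s
Converting: 31.3 m/s × 3.6 = 113 km/h

113 km/h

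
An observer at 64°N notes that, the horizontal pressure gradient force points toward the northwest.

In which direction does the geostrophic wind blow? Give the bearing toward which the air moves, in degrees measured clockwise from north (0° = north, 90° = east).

045°

The pressure-gradient force points toward the northwest (bearing 315°).
Geostrophic balance: in the Northern Hemisphere the Coriolis force deflects motion to the right, so the geostrophic wind blows 90° to the right of the pressure-gradient force (low pressure on the left).
Rotating 315° by 90° clockwise gives 045° — the wind blows toward the northeast.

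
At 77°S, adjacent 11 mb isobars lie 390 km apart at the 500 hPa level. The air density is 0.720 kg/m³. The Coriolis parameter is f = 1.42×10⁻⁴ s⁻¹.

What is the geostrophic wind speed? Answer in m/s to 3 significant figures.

Pressure gradient: |∂P/∂n| = 1100 Pa / 390000 m = 2.82×10⁻³ Pa/m
Geostrophic balance (pressure-gradient force = Coriolis force):
V_g = (1/(fρ)) |∂P/∂n| = 2.82×10⁻³ / (1.42×10⁻⁴ × 0.720) = 27.6 m/s

27.6 m/s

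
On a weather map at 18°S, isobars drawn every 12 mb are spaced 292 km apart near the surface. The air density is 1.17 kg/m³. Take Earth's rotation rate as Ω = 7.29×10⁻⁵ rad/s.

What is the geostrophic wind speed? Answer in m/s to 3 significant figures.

Coriolis parameter at 18°S:
f = 2Ω sin φ = 2 × 7.29×10⁻⁵ × sin 18° = 4.51×10⁻⁵ s⁻¹
Pressure gradient: |∂P/∂n| = 1200 Pa / 292000 m = 4.11×10⁻³ Pa/m
Geostrophic balance (pressure-gradient force = Coriolis force):
V_g = (1/(fρ)) |∂P/∂n| = 4.11×10⁻³ / (4.51×10⁻⁵ × 1.17) = 78.0 m/s

78.0 m/s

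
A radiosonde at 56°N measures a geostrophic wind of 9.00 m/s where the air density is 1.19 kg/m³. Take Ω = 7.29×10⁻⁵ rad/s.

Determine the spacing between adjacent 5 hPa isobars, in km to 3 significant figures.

386 km

Coriolis parameter at 56°N:
f = 2Ω sin φ = 2 × 7.29×10⁻⁵ × sin 56° = 1.21×10⁻⁴ s⁻¹
Geostrophic balance rearranged: |∂P/∂n| = f ρ V_g
|∂P/∂n| = 1.21×10⁻⁴ × 1.19 × 9.00 = 1.29×10⁻³ Pa/m
Isobar spacing: Δn = ΔP/|∂P/∂n| = 500 Pa / 1.29×10⁻³ Pa/m = 386232 m ≈ 386 km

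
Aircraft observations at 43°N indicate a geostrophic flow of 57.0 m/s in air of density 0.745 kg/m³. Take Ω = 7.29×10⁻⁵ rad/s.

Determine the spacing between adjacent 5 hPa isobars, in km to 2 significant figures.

120 km

Coriolis parameter at 43°N:
f = 2Ω sin φ = 2 × 7.29×10⁻⁵ × sin 43° = 9.94×10⁻⁵ s⁻¹
Geostrophic balance rearranged: |∂P/∂n| = f ρ V_g
|∂P/∂n| = 9.94×10⁻⁵ × 0.745 × 57.0 = 4.22×10⁻³ Pa/m
Isobar spacing: Δn = ΔP/|∂P/∂n| = 500 Pa / 4.22×10⁻³ Pa/m = 118413 m ≈ 120 km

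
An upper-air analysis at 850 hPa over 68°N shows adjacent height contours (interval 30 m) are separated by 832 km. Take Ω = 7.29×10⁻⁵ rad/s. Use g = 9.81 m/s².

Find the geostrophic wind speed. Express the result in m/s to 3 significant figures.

Coriolis parameter at 68°N:
f = 2Ω sin φ = 2 × 7.29×10⁻⁵ × sin 68° = 1.35×10⁻⁴ s⁻¹
Height gradient: |∂Z/∂n| = 30 m / 832000 m = 3.61×10⁻⁵
On a pressure surface, geostrophic balance gives V_g = (g/f)|∂Z/∂n|:
V_g = 9.81 × 3.61×10⁻⁵ / 1.35×10⁻⁴ = 2.62 m/s

2.62 m/s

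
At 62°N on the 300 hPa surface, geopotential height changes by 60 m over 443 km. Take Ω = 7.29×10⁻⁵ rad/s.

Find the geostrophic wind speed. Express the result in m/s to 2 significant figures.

Coriolis parameter at 62°N:
f = 2Ω sin φ = 2 × 7.29×10⁻⁵ × sin 62° = 1.29×10⁻⁴ s⁻¹
Height gradient: |∂Z/∂n| = 60 m / 443000 m = 1.35×10⁻⁴
On a pressure surface, geostrophic balance gives V_g = (g/f)|∂Z/∂n|:
V_g = 9.81 × 1.35×10⁻⁴ / 1.29×10⁻⁴ = 10.3 m/s

10 m/s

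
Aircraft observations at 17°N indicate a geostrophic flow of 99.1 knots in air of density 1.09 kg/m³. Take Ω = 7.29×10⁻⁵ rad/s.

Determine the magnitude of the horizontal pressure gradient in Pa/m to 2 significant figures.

Coriolis parameter at 17°N:
f = 2Ω sin φ = 2 × 7.29×10⁻⁵ × sin 17° = 4.26×10⁻⁵ s⁻¹
Wind speed in SI: 99.1 knots = 51.0 m/s
Geostrophic balance rearranged: |∂P/∂n| = f ρ V_g
|∂P/∂n| = 4.26×10⁻⁵ × 1.09 × 51.0 = 2.37×10⁻³ Pa/m

2.4×10⁻³ Pa/m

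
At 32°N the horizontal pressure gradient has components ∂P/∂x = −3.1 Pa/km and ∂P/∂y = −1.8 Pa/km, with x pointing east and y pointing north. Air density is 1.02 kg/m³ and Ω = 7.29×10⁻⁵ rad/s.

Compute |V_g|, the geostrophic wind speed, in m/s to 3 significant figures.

45.5 m/s

Coriolis parameter at 32°N:
f = 2Ω sin φ = 2 × 7.29×10⁻⁵ × sin 32° = 7.73×10⁻⁵ s⁻¹
Component geostrophic relations (x east, y north):
u_g = −(1/(fρ)) ∂P/∂y,  v_g = (1/(fρ)) ∂P/∂x
u_g = −(−1.8×10⁻³)/(7.73×10⁻⁵ × 1.02) = 22.8 m/s;  v_g = (−3.1×10⁻³)/(7.73×10⁻⁵ × 1.02) = −39.3 m/s
|V_g| = √(u_g² + v_g²) = 45.5 m/s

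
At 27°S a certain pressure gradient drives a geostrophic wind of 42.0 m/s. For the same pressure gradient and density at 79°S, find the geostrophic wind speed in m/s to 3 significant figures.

19.4 m/s

With the same pressure gradient and density, V_g ∝ 1/f ∝ 1/sin φ.
V₂ = V₁ · sin φ₁ / sin φ₂ = 42.0 × sin 27° / sin 79°
V₂ = 42.0 × 0.4540/0.9816 = 19.4 m/s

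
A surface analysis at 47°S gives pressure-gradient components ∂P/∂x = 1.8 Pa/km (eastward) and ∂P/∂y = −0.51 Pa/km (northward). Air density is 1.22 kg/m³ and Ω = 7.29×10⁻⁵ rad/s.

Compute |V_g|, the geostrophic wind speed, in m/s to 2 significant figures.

Coriolis parameter at 47°S:
f = 2Ω sin φ = 2 × 7.29×10⁻⁵ × sin 47° = 1.07×10⁻⁴ s⁻¹
In the Southern Hemisphere f is negative: f = −1.07×10⁻⁴ s⁻¹.
Component geostrophic relations (x east, y north):
u_g = −(1/(fρ)) ∂P/∂y,  v_g = (1/(fρ)) ∂P/∂x
u_g = −(−0.51×10⁻³)/(−1.07×10⁻⁴ × 1.22) = −3.92 m/s;  v_g = (1.8×10⁻³)/(−1.07×10⁻⁴ × 1.22) = −13.8 m/s
|V_g| = √(u_g² + v_g²) = 14.4 m/s

14 m/s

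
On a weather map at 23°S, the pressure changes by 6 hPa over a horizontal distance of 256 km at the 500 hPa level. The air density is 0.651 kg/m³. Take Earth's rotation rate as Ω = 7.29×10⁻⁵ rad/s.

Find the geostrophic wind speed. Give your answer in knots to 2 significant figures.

Coriolis parameter at 23°S:
f = 2Ω sin φ = 2 × 7.29×10⁻⁵ × sin 23° = 5.70×10⁻⁵ s⁻¹
Pressure gradient: |∂P/∂n| = 600 Pa / 256000 m = 2.34×10⁻³ Pa/m
Geostrophic balance (pressure-gradient force = Coriolis force):
V_g = (1/(fρ)) |∂P/∂n| = 2.34×10⁻³ / (5.70×10⁻⁵ × 0.651) = 63.2 m/s
Converting: 63.2 m/s × 1.944 = 120 knots

120 knots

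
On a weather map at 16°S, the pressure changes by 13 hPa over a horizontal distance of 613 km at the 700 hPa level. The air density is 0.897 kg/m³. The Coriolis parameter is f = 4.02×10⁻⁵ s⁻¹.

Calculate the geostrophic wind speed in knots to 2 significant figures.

110 knots

Pressure gradient: |∂P/∂n| = 1300 Pa / 613000 m = 2.12×10⁻³ Pa/m
Geostrophic balance (pressure-gradient force = Coriolis force):
V_g = (1/(fρ)) |∂P/∂n| = 2.12×10⁻³ / (4.02×10⁻⁵ × 0.897) = 58.8 m/s
Converting: 58.8 m/s × 1.944 = 110 knots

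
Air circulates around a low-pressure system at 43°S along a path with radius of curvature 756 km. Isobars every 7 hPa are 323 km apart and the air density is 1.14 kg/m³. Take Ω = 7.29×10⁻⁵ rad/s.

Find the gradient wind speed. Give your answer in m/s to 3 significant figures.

Coriolis parameter at 43°S:
f = 2Ω sin φ = 2 × 7.29×10⁻⁵ × sin 43° = 9.94×10⁻⁵ s⁻¹
Pressure gradient: |∂P/∂n| = 700 Pa / 323000 m = 2.17×10⁻³ Pa/m
Geostrophic speed: V_g = |∂P/∂n|/(fρ) = 2.17×10⁻³/(9.94×10⁻⁵ × 1.14) = 19.1 m/s
Around a low, centrifugal force acts outward with Coriolis, so pressure-gradient force balances both:
(1/ρ)|∂P/∂n| = fV + V²/R  →  V² + fR·V − fR·V_g = 0
With fR = 9.94×10⁻⁵ × 756×10³ m = 75.2 m/s:
V = [−fR + √((fR)² + 4 fR V_g)]/2 = [−75.2 + √(75.2² + 4×75.2×19.1)]/2 = 15.8 m/s
Subgeostrophic (V < V_g = 19.1 m/s), as expected around a low.

15.8 m/s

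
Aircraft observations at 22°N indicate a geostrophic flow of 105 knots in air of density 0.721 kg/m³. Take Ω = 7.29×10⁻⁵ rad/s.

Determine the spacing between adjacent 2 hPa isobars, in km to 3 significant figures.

Coriolis parameter at 22°N:
f = 2Ω sin φ = 2 × 7.29×10⁻⁵ × sin 22° = 5.46×10⁻⁵ s⁻¹
Wind speed in SI: 105 knots = 54.0 m/s
Geostrophic balance rearranged: |∂P/∂n| = f ρ V_g
|∂P/∂n| = 5.46×10⁻⁵ × 0.721 × 54.0 = 2.13×10⁻³ Pa/m
Isobar spacing: Δn = ΔP/|∂P/∂n| = 200 Pa / 2.13×10⁻³ Pa/m = 94023 m ≈ 94.0 km

94.0 km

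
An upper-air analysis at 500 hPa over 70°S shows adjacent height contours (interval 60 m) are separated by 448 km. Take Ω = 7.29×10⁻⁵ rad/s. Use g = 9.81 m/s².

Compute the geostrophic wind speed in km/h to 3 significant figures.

34.5 km/h

Coriolis parameter at 70°S:
f = 2Ω sin φ = 2 × 7.29×10⁻⁵ × sin 70° = 1.37×10⁻⁴ s⁻¹
Height gradient: |∂Z/∂n| = 60 m / 448000 m = 1.34×10⁻⁴
On a pressure surface, geostrophic balance gives V_g = (g/f)|∂Z/∂n|:
V_g = 9.81 × 1.34×10⁻⁴ / 1.37×10⁻⁴ = 9.59 m/s
Converting: 9.59 m/s × 3.6 = 34.5 km/h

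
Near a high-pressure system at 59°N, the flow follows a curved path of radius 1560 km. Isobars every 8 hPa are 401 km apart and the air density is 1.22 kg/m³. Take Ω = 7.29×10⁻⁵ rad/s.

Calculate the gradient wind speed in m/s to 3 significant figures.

Coriolis parameter at 59°N:
f = 2Ω sin φ = 2 × 7.29×10⁻⁵ × sin 59° = 1.25×10⁻⁴ s⁻¹
Pressure gradient: |∂P/∂n| = 800 Pa / 401000 m = 2.00×10⁻³ Pa/m
Geostrophic speed: V_g = |∂P/∂n|/(fρ) = 2.00×10⁻³/(1.25×10⁻⁴ × 1.22) = 13.1 m/s
Around a high, pressure-gradient force acts outward with centrifugal, so Coriolis balances both:
fV = (1/ρ)|∂P/∂n| + V²/R  →  V² − fR·V + fR·V_g = 0
With fR = 1.25×10⁻⁴ × 1560×10³ m = 195 m/s:
V = [fR − √((fR)² − 4 fR V_g)]/2 = [195 − √(195² − 4×195×13.1)]/2 = 14.1 m/s
Supergeostrophic (V > V_g = 13.1 m/s), as expected around a high.

14.1 m/s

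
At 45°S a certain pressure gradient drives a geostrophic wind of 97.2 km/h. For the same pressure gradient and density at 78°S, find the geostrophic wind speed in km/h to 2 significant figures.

With the same pressure gradient and density, V_g ∝ 1/f ∝ 1/sin φ.
V₂ = V₁ · sin φ₁ / sin φ₂ = 97.2 × sin 45° / sin 78°
V₂ = 97.2 × 0.7071/0.9781 = 70 km/h

70 km/h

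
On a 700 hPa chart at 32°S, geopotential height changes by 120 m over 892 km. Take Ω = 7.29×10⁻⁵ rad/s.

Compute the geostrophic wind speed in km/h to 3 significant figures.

61.5 km/h

Coriolis parameter at 32°S:
f = 2Ω sin φ = 2 × 7.29×10⁻⁵ × sin 32° = 7.73×10⁻⁵ s⁻¹
Height gradient: |∂Z/∂n| = 120 m / 892000 m = 1.35×10⁻⁴
On a pressure surface, geostrophic balance gives V_g = (g/f)|∂Z/∂n|:
V_g = 9.81 × 1.35×10⁻⁴ / 7.73×10⁻⁵ = 17.1 m/s
Converting: 17.1 m/s × 3.6 = 61.5 km/h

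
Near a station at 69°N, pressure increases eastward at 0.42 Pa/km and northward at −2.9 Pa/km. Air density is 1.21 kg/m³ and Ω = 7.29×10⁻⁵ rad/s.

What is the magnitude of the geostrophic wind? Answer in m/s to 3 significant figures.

17.8 m/s

Coriolis parameter at 69°N:
f = 2Ω sin φ = 2 × 7.29×10⁻⁵ × sin 69° = 1.36×10⁻⁴ s⁻¹
Component geostrophic relations (x east, y north):
u_g = −(1/(fρ)) ∂P/∂y,  v_g = (1/(fρ)) ∂P/∂x
u_g = −(−2.9×10⁻³)/(1.36×10⁻⁴ × 1.21) = 17.6 m/s;  v_g = (0.42×10⁻³)/(1.36×10⁻⁴ × 1.21) = 2.55 m/s
|V_g| = √(u_g² + v_g²) = 17.8 m/s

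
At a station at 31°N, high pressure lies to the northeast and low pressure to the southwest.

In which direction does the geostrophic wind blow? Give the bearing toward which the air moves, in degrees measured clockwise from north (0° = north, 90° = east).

315°

The pressure-gradient force points toward the southwest (bearing 225°).
Geostrophic balance: in the Northern Hemisphere the Coriolis force deflects motion to the right, so the geostrophic wind blows 90° to the right of the pressure-gradient force (low pressure on the left).
Rotating 225° by 90° clockwise gives 315° — the wind blows toward the northwest.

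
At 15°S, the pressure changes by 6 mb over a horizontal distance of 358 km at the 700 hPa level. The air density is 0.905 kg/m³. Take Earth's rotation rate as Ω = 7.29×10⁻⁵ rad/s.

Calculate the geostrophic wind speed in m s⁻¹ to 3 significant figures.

49.1 m s⁻¹

Coriolis parameter at 15°S:
f = 2Ω sin φ = 2 × 7.29×10⁻⁵ × sin 15° = 3.77×10⁻⁵ s⁻¹
Pressure gradient: |∂P/∂n| = 600 Pa / 358000 m = 1.68×10⁻³ Pa/m
Geostrophic balance (pressure-gradient force = Coriolis force):
V_g = (1/(fρ)) |∂P/∂n| = 1.68×10⁻³ / (3.77×10⁻⁵ × 0.905) = 49.1 m/s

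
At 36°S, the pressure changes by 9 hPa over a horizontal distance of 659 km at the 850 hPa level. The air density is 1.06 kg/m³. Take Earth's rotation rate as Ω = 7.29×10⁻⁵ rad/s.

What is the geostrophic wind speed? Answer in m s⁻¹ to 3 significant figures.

Coriolis parameter at 36°S:
f = 2Ω sin φ = 2 × 7.29×10⁻⁵ × sin 36° = 8.57×10⁻⁵ s⁻¹
Pressure gradient: |∂P/∂n| = 900 Pa / 659000 m = 1.37×10⁻³ Pa/m
Geostrophic balance (pressure-gradient force = Coriolis force):
V_g = (1/(fρ)) |∂P/∂n| = 1.37×10⁻³ / (8.57×10⁻⁵ × 1.06) = 15.0 m/s

15.0 m s⁻¹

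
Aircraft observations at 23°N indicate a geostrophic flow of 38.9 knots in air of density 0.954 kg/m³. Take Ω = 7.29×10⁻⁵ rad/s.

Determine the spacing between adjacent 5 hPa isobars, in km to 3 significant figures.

Coriolis parameter at 23°N:
f = 2Ω sin φ = 2 × 7.29×10⁻⁵ × sin 23° = 5.70×10⁻⁵ s⁻¹
Wind speed in SI: 38.9 knots = 20.0 m/s
Geostrophic balance rearranged: |∂P/∂n| = f ρ V_g
|∂P/∂n| = 5.70×10⁻⁵ × 0.954 × 20.0 = 1.09×10⁻³ Pa/m
Isobar spacing: Δn = ΔP/|∂P/∂n| = 500 Pa / 1.09×10⁻³ Pa/m = 459725 m ≈ 460 km

460 km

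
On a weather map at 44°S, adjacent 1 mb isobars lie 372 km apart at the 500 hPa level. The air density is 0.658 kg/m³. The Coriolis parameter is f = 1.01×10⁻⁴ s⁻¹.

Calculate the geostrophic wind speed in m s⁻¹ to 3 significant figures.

Pressure gradient: |∂P/∂n| = 100 Pa / 372000 m = 2.69×10⁻⁴ Pa/m
Geostrophic balance (pressure-gradient force = Coriolis force):
V_g = (1/(fρ)) |∂P/∂n| = 2.69×10⁻⁴ / (1.01×10⁻⁴ × 0.658) = 4.04 m/s

4.04 m s⁻¹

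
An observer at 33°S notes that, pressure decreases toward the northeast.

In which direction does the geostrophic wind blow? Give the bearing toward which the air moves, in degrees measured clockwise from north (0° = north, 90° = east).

The pressure-gradient force points toward the northeast (bearing 045°).
Geostrophic balance: in the Southern Hemisphere the Coriolis force deflects motion to the left, so the geostrophic wind blows 90° to the left of the pressure-gradient force (low pressure on the right).
Rotating 045° by 90° counterclockwise gives 315° — the wind blows toward the northwest.

315°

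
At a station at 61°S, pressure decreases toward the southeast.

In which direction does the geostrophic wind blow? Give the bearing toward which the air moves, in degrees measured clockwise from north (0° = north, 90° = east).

045°

The pressure-gradient force points toward the southeast (bearing 135°).
Geostrophic balance: in the Southern Hemisphere the Coriolis force deflects motion to the left, so the geostrophic wind blows 90° to the left of the pressure-gradient force (low pressure on the right).
Rotating 135° by 90° counterclockwise gives 045° — the wind blows toward the northeast.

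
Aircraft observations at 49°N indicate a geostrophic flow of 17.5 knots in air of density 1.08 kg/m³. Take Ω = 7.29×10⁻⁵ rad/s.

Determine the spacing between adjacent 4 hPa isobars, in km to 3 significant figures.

374 km

Coriolis parameter at 49°N:
f = 2Ω sin φ = 2 × 7.29×10⁻⁵ × sin 49° = 1.10×10⁻⁴ s⁻¹
Wind speed in SI: 17.5 knots = 9.00 m/s
Geostrophic balance rearranged: |∂P/∂n| = f ρ V_g
|∂P/∂n| = 1.10×10⁻⁴ × 1.08 × 9.00 = 1.07×10⁻³ Pa/m
Isobar spacing: Δn = ΔP/|∂P/∂n| = 400 Pa / 1.07×10⁻³ Pa/m = 373872 m ≈ 374 km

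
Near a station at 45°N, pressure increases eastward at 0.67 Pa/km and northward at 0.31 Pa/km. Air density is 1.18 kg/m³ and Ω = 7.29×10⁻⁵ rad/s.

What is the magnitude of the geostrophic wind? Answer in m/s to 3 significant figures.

6.07 m/s

Coriolis parameter at 45°N:
f = 2Ω sin φ = 2 × 7.29×10⁻⁵ × sin 45° = 1.03×10⁻⁴ s⁻¹
Component geostrophic relations (x east, y north):
u_g = −(1/(fρ)) ∂P/∂y,  v_g = (1/(fρ)) ∂P/∂x
u_g = −(0.31×10⁻³)/(1.03×10⁻⁴ × 1.18) = −2.55 m/s;  v_g = (0.67×10⁻³)/(1.03×10⁻⁴ × 1.18) = 5.51 m/s
|V_g| = √(u_g² + v_g²) = 6.07 m/s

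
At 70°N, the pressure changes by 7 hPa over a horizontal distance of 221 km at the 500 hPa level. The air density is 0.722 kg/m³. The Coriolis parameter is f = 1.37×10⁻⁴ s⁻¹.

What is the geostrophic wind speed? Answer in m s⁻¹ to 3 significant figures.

32.0 m s⁻¹

Pressure gradient: |∂P/∂n| = 700 Pa / 221000 m = 3.17×10⁻³ Pa/m
Geostrophic balance (pressure-gradient force = Coriolis force):
V_g = (1/(fρ)) |∂P/∂n| = 3.17×10⁻³ / (1.37×10⁻⁴ × 0.722) = 32.0 m/s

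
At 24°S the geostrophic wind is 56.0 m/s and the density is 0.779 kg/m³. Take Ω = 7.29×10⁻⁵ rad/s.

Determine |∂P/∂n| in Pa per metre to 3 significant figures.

2.59×10⁻³ Pa/m

Coriolis parameter at 24°S:
f = 2Ω sin φ = 2 × 7.29×10⁻⁵ × sin 24° = 5.93×10⁻⁵ s⁻¹
Geostrophic balance rearranged: |∂P/∂n| = f ρ V_g
|∂P/∂n| = 5.93×10⁻⁵ × 0.779 × 56.0 = 2.59×10⁻³ Pa/m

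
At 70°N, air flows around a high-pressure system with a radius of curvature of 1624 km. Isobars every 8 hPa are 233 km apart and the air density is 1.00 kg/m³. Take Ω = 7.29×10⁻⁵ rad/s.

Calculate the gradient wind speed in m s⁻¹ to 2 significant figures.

Coriolis parameter at 70°N:
f = 2Ω sin φ = 2 × 7.29×10⁻⁵ × sin 70° = 1.37×10⁻⁴ s⁻¹
Pressure gradient: |∂P/∂n| = 800 Pa / 233000 m = 3.43×10⁻³ Pa/m
Geostrophic speed: V_g = |∂P/∂n|/(fρ) = 3.43×10⁻³/(1.37×10⁻⁴ × 1.00) = 25.1 m/s
Around a high, pressure-gradient force acts outward with centrifugal, so Coriolis balances both:
fV = (1/ρ)|∂P/∂n| + V²/R  →  V² − fR·V + fR·V_g = 0
With fR = 1.37×10⁻⁴ × 1624×10³ m = 222 m/s:
V = [fR − √((fR)² − 4 fR V_g)]/2 = [222 − √(222² − 4×222×25.1)]/2 = 28.8 m/s
Supergeostrophic (V > V_g = 25.1 m/s), as expected around a high.

29 m s⁻¹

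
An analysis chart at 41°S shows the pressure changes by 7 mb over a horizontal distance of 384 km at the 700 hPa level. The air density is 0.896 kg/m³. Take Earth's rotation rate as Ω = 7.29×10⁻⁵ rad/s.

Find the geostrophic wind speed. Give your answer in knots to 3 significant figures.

41.3 knots

Coriolis parameter at 41°S:
f = 2Ω sin φ = 2 × 7.29×10⁻⁵ × sin 41° = 9.57×10⁻⁵ s⁻¹
Pressure gradient: |∂P/∂n| = 700 Pa / 384000 m = 1.82×10⁻³ Pa/m
Geostrophic balance (pressure-gradient force = Coriolis force):
V_g = (1/(fρ)) |∂P/∂n| = 1.82×10⁻³ / (9.57×10⁻⁵ × 0.896) = 21.3 m/s
Converting: 21.3 m/s × 1.944 = 41.3 knots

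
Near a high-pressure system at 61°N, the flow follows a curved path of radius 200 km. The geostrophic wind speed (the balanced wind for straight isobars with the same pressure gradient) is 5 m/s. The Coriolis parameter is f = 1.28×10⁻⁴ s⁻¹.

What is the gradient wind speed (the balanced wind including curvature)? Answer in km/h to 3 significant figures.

Around a high, pressure-gradient force acts outward with centrifugal, so Coriolis balances both:
fV = (1/ρ)|∂P/∂n| + V²/R  →  V² − fR·V + fR·V_g = 0
With fR = 1.28×10⁻⁴ × 200×10³ m = 25.6 m/s:
V = [fR − √((fR)² − 4 fR V_g)]/2 = [25.6 − √(25.6² − 4×25.6×5)]/2 = 6.81 m/s
Supergeostrophic (V > V_g = 5 m/s), as expected around a high.
Converting: 6.81 m/s × 3.6 = 24.5 km/h

24.5 km/h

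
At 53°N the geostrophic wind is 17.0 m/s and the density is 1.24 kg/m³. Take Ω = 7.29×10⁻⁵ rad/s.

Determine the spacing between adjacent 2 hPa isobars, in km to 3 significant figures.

81.5 km

Coriolis parameter at 53°N:
f = 2Ω sin φ = 2 × 7.29×10⁻⁵ × sin 53° = 1.16×10⁻⁴ s⁻¹
Geostrophic balance rearranged: |∂P/∂n| = f ρ V_g
|∂P/∂n| = 1.16×10⁻⁴ × 1.24 × 17.0 = 2.45×10⁻³ Pa/m
Isobar spacing: Δn = ΔP/|∂P/∂n| = 200 Pa / 2.45×10⁻³ Pa/m = 81480 m ≈ 81.5 km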